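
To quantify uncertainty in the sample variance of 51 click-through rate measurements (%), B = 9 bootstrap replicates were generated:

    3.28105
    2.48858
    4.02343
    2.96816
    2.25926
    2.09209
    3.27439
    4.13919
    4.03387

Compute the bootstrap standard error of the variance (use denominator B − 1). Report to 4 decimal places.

SE* = 0.7853

Bootstrap SE is the standard deviation of the 9 replicate variances.
Mean of replicates: (3.28105 + 2.48858 + 4.02343 + 2.96816 + 2.25926 + 2.09209 + 3.27439 + 4.13919 + 4.03387) / 9 = 28.560020 / 9 = 3.173336
Sum of squared deviations: (+0.107714)² + (−0.684756)² + (+0.850094)² + (−0.205176)² + (−0.914076)² + (−1.081246)² + (+0.101054)² + (+0.965854)² + (+0.860534)² = 4.933483
Variance = 4.933483 / 8 = 0.616685
SE* = √0.616685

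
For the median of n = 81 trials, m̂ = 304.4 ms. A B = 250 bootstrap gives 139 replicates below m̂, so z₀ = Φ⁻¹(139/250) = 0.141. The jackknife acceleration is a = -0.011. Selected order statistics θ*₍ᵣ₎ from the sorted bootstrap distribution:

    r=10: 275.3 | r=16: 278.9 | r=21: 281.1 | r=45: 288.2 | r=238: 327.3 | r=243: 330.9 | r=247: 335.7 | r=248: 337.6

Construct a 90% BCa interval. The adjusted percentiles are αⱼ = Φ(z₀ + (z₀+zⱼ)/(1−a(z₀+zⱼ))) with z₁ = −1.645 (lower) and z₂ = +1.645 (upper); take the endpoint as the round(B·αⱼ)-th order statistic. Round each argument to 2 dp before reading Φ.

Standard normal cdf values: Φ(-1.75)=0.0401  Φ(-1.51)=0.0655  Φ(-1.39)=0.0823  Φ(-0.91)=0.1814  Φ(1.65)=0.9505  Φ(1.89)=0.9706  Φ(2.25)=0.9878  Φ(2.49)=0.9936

(281.1, 330.9)

Lower: z₀ + z₁ = 0.141 + (-1.645) = -1.504; 1 − a(z₀+z₁) = 1 − (-0.011)(-1.504) = 0.9835; argument = 0.141 + (-1.504)/0.9835 = -1.3883 → -1.39.
α₁ = Φ(-1.39) = 0.0823; rank = round(250 × 0.0823) = 21; θ*₍21₎ = 281.1.
Upper: z₀ + z₂ = 1.786; 1 − a(z₀+z₂) = 1.0196; argument = 1.8926 → 1.89; α₂ = 0.9706; rank = 243; θ*₍243₎ = 330.9.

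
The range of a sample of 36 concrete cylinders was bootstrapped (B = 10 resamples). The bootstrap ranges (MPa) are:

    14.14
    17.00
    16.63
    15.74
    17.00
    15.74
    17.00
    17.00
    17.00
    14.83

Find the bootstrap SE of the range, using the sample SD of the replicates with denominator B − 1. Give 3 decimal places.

Bootstrap SE is the standard deviation of the 10 replicate ranges.
Mean of replicates: (14.14 + 17.00 + 16.63 + 15.74 + 17.00 + 15.74 + 17.00 + 17.00 + 17.00 + 14.83) / 10 = 162.0800 / 10 = 16.2080
Sum of squared deviations: (−2.0680)² + (+0.7920)² + (+0.4220)² + (−0.4680)² + (+0.7920)² + (−0.4680)² + (+0.7920)² + (+0.7920)² + (+0.7920)² + (−1.3780)² = 9.9280
Variance = 9.9280 / 9 = 1.1031
SE* = √1.1031

SE* = 1.050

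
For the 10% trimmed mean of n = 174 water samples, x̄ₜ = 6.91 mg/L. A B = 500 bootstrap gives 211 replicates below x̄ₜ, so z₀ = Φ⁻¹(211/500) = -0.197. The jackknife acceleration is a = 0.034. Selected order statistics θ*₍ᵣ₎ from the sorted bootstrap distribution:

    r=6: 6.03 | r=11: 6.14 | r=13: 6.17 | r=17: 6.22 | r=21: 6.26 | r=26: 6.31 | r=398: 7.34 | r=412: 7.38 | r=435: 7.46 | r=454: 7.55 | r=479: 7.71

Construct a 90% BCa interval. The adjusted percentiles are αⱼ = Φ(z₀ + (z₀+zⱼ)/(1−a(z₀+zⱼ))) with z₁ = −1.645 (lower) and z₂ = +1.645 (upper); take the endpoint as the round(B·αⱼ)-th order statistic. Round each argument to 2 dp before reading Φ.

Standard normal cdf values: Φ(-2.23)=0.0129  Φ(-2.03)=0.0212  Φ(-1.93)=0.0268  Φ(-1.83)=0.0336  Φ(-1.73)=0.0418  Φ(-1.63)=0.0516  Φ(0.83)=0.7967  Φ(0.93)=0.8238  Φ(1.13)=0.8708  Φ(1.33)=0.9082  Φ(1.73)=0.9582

(6.17, 7.55)

Lower: z₀ + z₁ = -0.197 + (-1.645) = -1.842; 1 − a(z₀+z₁) = 1 − (0.034)(-1.842) = 1.0626; argument = -0.197 + (-1.842)/1.0626 = -1.9304 → -1.93.
α₁ = Φ(-1.93) = 0.0268; rank = round(500 × 0.0268) = 13; θ*₍13₎ = 6.17.
Upper: z₀ + z₂ = 1.448; 1 − a(z₀+z₂) = 0.9508; argument = 1.3260 → 1.33; α₂ = 0.9082; rank = 454; θ*₍454₎ = 7.55.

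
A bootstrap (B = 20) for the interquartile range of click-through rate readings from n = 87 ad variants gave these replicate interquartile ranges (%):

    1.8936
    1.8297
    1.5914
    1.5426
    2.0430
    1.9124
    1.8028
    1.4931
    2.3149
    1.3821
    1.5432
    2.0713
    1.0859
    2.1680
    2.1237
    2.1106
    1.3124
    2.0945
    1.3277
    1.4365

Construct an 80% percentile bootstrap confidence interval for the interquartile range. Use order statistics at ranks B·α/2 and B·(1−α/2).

(1.3124, 2.1237)

Sorted replicates: 1.0859, 1.3124, 1.3277, 1.3821, 1.4365, 1.4931, 1.5426, 1.5432, 1.5914, 1.8028, 1.8297, 1.8936, 1.9124, 2.0430, 2.0713, 2.0945, 2.1106, 2.1237, 2.1680, 2.3149
α = 0.20; lower rank = 20 × 0.100 = 2; upper rank = 20 × 0.900 = 18.
The 2nd smallest replicate is 1.3124; the 18th is 2.1237.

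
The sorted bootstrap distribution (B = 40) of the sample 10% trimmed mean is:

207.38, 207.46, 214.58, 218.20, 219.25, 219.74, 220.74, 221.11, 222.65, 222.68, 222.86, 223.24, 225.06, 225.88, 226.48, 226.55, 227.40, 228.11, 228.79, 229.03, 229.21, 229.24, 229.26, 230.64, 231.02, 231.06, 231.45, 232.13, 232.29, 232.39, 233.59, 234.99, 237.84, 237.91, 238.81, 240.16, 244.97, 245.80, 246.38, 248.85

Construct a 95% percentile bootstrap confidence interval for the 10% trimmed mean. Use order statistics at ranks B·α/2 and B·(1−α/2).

α = 0.05; lower rank = 40 × 0.025 = 1; upper rank = 40 × 0.975 = 39.
The 1st smallest replicate is 207.38; the 39th is 246.38.

(207.38, 246.38)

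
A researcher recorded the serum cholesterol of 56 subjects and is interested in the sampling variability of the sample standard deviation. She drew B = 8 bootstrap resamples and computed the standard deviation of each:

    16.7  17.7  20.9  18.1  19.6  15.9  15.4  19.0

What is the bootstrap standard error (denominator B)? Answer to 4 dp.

Bootstrap SE is the standard deviation of the 8 replicate standard deviations.
Mean of replicates: (16.7 + 17.7 + 20.9 + 18.1 + 19.6 + 15.9 + 15.4 + 19.0) / 8 = 143.30000 / 8 = 17.91250
Sum of squared deviations: (−1.21250)² + (−0.21250)² + (+2.98750)² + (+0.18750)² + (+1.68750)² + (−2.01250)² + (−2.51250)² + (+1.08750)² = 24.86875
Variance = 24.86875 / 8 = 3.10859
SE* = √3.10859

SE* = 1.7631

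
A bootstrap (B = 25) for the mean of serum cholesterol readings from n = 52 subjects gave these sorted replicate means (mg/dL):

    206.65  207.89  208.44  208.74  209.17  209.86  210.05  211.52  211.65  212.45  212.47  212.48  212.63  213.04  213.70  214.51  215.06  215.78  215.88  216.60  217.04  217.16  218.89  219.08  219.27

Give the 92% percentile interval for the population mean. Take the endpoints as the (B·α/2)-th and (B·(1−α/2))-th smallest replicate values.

(206.65, 219.08)

α = 0.08; lower rank = 25 × 0.040 = 1; upper rank = 25 × 0.960 = 24.
The 1st smallest replicate is 206.65; the 24th is 219.08.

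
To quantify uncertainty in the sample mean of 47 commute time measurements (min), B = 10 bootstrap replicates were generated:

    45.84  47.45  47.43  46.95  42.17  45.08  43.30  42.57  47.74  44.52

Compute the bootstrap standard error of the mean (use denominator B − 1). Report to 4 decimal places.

SE* = 2.1091

Bootstrap SE is the standard deviation of the 10 replicate means.
Mean of replicates: (45.84 + 47.45 + 47.43 + 46.95 + 42.17 + 45.08 + 43.30 + 42.57 + 47.74 + 44.52) / 10 = 453.05000 / 10 = 45.30500
Sum of squared deviations: (+0.53500)² + (+2.14500)² + (+2.12500)² + (+1.64500)² + (−3.13500)² + (−0.22500)² + (−2.00500)² + (−2.73500)² + (+2.43500)² + (−0.78500)² = 40.03345
Variance = 40.03345 / 9 = 4.44816
SE* = √4.44816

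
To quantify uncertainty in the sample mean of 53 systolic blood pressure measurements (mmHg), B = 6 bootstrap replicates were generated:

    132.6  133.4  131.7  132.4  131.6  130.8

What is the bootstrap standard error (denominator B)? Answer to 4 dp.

SE* = 0.8295

Bootstrap SE is the standard deviation of the 6 replicate means.
Mean of replicates: (132.6 + 133.4 + 131.7 + 132.4 + 131.6 + 130.8) / 6 = 792.50000 / 6 = 132.08333
Sum of squared deviations: (+0.51667)² + (+1.31667)² + (−0.38333)² + (+0.31667)² + (−0.48333)² + (−1.28333)² = 4.12833
Variance = 4.12833 / 6 = 0.68806
SE* = √0.68806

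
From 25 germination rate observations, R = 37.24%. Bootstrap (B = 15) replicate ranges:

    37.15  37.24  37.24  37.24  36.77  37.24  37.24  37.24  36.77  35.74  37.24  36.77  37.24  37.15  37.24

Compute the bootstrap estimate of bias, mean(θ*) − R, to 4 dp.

mean(θ*) = (37.15 + 37.24 + 37.24 + 37.24 + 36.77 + 37.24 + 37.24 + 37.24 + 36.77 + 35.74 + 37.24 + 36.77 + 37.24 + 37.15 + 37.24) / 15 = 37.03400
bias = 37.03400 − 37.24

bias = −0.2060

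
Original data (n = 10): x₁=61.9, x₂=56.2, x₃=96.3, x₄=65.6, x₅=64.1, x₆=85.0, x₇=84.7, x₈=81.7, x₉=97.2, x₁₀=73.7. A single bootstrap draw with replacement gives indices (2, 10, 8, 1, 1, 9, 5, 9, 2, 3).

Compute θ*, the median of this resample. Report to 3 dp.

θ* = 68.900

Resample values: 56.2, 73.7, 81.7, 61.9, 61.9, 97.2, 64.1, 97.2, 56.2, 96.3.
Sorted: 56.2, 56.2, 61.9, 61.9, 64.1, 73.7, 81.7, 96.3, 97.2, 97.2
Median = average of the two middle values = 68.900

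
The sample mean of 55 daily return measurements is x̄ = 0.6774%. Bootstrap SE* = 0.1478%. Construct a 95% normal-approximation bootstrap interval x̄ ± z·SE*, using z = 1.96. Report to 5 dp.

Margin = 1.96 × 0.1478 = 0.289688
Interval: 0.6774 ± 0.289688

(0.38771, 0.96709)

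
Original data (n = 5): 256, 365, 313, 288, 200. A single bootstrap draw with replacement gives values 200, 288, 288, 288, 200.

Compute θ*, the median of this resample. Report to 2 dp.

θ* = 288.00

Sorted: 200, 200, 288, 288, 288
Median = middle value = 288.00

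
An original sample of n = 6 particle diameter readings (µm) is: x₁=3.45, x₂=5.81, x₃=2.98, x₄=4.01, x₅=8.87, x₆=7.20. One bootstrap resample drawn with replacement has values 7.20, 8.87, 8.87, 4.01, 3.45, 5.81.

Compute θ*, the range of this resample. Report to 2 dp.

Range = 8.87 − 3.45 = 5.42

θ* = 5.42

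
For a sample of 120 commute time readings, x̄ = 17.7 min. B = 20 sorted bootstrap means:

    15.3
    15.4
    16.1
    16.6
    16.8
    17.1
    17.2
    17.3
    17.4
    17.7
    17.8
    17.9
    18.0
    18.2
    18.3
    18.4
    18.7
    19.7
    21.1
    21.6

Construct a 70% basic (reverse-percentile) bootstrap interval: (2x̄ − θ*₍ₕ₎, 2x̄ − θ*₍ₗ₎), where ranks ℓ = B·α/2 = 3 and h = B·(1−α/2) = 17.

(16.7, 19.3)

Percentile endpoints at ranks 3 and 17: θ*₍3₎ = 16.1, θ*₍17₎ = 18.7.
Basic interval reflects these around x̄:
  lower = 2 × 17.7 − 18.7 = 16.7
  upper = 2 × 17.7 − 16.1 = 19.3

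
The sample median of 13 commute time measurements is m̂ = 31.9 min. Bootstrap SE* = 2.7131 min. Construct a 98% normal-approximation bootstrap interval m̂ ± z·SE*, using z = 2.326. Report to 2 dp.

Margin = 2.326 × 2.7131 = 6.311
Interval: 31.9 ± 6.311

(25.59, 38.21)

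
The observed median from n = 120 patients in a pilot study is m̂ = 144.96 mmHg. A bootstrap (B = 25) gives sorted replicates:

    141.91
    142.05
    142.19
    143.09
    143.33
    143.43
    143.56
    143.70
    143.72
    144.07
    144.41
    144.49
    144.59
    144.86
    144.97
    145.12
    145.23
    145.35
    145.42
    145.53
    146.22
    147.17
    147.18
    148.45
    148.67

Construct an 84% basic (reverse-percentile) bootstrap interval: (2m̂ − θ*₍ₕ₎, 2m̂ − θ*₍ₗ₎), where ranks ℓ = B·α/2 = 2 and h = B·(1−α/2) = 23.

Percentile endpoints at ranks 2 and 23: θ*₍2₎ = 142.05, θ*₍23₎ = 147.18.
Basic interval reflects these around m̂:
  lower = 2 × 144.96 − 147.18 = 142.74
  upper = 2 × 144.96 − 142.05 = 147.87

(142.74, 147.87)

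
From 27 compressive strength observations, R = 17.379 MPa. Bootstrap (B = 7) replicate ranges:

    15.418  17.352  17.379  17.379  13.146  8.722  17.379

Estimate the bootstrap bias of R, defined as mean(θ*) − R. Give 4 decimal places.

bias = −2.1254

mean(θ*) = (15.418 + 17.352 + 17.379 + 17.379 + 13.146 + 8.722 + 17.379) / 7 = 15.25357
bias = 15.25357 − 17.379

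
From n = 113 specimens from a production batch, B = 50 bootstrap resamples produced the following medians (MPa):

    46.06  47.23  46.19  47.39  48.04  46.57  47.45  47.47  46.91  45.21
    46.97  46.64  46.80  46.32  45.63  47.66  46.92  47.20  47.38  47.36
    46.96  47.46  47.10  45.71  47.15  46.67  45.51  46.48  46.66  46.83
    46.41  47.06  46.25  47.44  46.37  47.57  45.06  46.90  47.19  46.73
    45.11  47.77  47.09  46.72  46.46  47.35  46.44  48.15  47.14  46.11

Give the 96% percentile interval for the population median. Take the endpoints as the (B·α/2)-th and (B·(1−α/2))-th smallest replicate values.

(45.06, 48.04)

Sorted replicates: 45.06, 45.11, 45.21, 45.51, 45.63, 45.71, 46.06, 46.11, 46.19, 46.25, 46.32, 46.37, 46.41, 46.44, 46.46, 46.48, 46.57, 46.64, 46.66, 46.67, 46.72, 46.73, 46.80, 46.83, 46.90, 46.91, 46.92, 46.96, 46.97, 47.06, 47.09, 47.10, 47.14, 47.15, 47.19, 47.20, 47.23, 47.35, 47.36, 47.38, 47.39, 47.44, 47.45, 47.46, 47.47, 47.57, 47.66, 47.77, 48.04, 48.15
α = 0.04; lower rank = 50 × 0.020 = 1; upper rank = 50 × 0.980 = 49.
The 1st smallest replicate is 45.06; the 49th is 48.04.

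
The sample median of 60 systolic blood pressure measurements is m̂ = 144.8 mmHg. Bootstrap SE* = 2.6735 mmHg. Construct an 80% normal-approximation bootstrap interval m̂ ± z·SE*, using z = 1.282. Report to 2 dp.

(141.37, 148.23)

Margin = 1.282 × 2.6735 = 3.427
Interval: 144.8 ± 3.427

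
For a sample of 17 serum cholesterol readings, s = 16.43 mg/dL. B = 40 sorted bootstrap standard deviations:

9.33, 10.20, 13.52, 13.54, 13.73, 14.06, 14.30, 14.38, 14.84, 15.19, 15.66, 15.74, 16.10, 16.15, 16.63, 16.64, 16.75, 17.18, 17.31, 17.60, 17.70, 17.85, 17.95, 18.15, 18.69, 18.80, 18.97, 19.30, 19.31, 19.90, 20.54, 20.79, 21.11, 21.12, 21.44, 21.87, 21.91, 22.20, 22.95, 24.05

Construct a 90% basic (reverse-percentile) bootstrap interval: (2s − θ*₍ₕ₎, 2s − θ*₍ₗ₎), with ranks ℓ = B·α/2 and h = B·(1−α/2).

Percentile endpoints at ranks 2 and 38: θ*₍2₎ = 10.20, θ*₍38₎ = 22.20.
Basic interval reflects these around s:
  lower = 2 × 16.43 − 22.20 = 10.66
  upper = 2 × 16.43 − 10.20 = 22.66

(10.66, 22.66)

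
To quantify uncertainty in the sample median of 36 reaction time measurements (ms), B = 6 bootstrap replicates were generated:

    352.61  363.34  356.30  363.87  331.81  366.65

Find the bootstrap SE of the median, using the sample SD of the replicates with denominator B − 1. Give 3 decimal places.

Bootstrap SE is the standard deviation of the 6 replicate medians.
Mean of replicates: (352.61 + 363.34 + 356.30 + 363.87 + 331.81 + 366.65) / 6 = 2134.5800 / 6 = 355.7633
Sum of squared deviations: (−3.1533)² + (+7.5767)² + (+0.5367)² + (+8.1067)² + (−23.9533)² + (+10.8867)² = 825.6371
Variance = 825.6371 / 5 = 165.1274
SE* = √165.1274

SE* = 12.850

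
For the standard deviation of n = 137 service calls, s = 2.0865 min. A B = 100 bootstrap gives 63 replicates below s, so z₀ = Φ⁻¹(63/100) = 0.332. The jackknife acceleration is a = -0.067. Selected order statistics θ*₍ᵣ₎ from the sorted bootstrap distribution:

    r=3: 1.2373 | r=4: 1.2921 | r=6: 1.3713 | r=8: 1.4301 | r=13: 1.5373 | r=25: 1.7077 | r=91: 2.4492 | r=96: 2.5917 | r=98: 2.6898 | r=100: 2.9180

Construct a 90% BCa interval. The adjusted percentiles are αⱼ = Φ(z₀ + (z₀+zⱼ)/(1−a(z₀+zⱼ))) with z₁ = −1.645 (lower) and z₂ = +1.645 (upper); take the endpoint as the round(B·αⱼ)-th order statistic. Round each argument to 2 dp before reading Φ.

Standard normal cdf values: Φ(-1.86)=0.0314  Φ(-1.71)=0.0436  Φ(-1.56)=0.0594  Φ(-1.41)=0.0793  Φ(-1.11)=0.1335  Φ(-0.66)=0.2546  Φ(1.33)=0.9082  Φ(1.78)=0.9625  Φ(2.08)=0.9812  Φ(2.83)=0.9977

Lower: z₀ + z₁ = 0.332 + (-1.645) = -1.313; 1 − a(z₀+z₁) = 1 − (-0.067)(-1.313) = 0.9120; argument = 0.332 + (-1.313)/0.9120 = -1.1076 → -1.11.
α₁ = Φ(-1.11) = 0.1335; rank = round(100 × 0.1335) = 13; θ*₍13₎ = 1.5373.
Upper: z₀ + z₂ = 1.977; 1 − a(z₀+z₂) = 1.1325; argument = 2.0778 → 2.08; α₂ = 0.9812; rank = 98; θ*₍98₎ = 2.6898.

(1.5373, 2.6898)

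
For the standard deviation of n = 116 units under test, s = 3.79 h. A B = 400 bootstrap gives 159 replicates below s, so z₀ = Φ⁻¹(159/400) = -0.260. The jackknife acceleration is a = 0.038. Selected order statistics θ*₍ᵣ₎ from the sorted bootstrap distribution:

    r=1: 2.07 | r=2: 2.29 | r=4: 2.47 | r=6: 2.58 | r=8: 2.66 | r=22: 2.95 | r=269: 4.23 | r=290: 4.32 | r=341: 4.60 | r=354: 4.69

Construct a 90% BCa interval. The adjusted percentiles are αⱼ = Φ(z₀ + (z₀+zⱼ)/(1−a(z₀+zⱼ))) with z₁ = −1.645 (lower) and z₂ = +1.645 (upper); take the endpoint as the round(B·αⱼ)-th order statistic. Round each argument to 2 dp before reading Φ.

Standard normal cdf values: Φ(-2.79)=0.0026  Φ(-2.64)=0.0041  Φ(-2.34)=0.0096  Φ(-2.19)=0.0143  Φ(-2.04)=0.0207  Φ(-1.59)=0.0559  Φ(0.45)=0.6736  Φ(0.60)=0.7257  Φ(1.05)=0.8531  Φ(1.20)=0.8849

(2.66, 4.69)

Lower: z₀ + z₁ = -0.260 + (-1.645) = -1.905; 1 − a(z₀+z₁) = 1 − (0.038)(-1.905) = 1.0724; argument = -0.260 + (-1.905)/1.0724 = -2.0364 → -2.04.
α₁ = Φ(-2.04) = 0.0207; rank = round(400 × 0.0207) = 8; θ*₍8₎ = 2.66.
Upper: z₀ + z₂ = 1.385; 1 − a(z₀+z₂) = 0.9474; argument = 1.2019 → 1.20; α₂ = 0.8849; rank = 354; θ*₍354₎ = 4.69.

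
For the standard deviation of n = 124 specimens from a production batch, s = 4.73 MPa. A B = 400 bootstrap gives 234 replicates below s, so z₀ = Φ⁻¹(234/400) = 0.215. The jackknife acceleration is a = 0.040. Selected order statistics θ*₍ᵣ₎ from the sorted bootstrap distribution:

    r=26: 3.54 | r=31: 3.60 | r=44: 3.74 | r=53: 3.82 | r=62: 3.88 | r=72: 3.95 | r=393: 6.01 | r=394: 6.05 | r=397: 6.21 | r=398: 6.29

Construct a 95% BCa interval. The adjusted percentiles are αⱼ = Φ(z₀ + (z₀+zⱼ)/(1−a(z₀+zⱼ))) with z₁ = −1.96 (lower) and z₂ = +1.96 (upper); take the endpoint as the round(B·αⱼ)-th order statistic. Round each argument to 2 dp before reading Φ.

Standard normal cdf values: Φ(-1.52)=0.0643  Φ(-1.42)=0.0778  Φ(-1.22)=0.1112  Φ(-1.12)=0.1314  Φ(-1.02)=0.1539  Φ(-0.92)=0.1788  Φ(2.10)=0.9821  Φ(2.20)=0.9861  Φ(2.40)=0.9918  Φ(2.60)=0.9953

Lower: z₀ + z₁ = 0.215 + (-1.960) = -1.745; 1 − a(z₀+z₁) = 1 − (0.040)(-1.745) = 1.0698; argument = 0.215 + (-1.745)/1.0698 = -1.4161 → -1.42.
α₁ = Φ(-1.42) = 0.0778; rank = round(400 × 0.0778) = 31; θ*₍31₎ = 3.60.
Upper: z₀ + z₂ = 2.175; 1 − a(z₀+z₂) = 0.9130; argument = 2.5973 → 2.60; α₂ = 0.9953; rank = 398; θ*₍398₎ = 6.29.

(3.60, 6.29)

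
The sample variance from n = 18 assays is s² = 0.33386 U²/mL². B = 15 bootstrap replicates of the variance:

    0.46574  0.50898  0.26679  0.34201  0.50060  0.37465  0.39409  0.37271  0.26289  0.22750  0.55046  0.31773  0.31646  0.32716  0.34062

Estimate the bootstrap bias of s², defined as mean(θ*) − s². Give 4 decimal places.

mean(θ*) = (0.46574 + 0.50898 + 0.26679 + 0.34201 + 0.50060 + 0.37465 + 0.39409 + 0.37271 + 0.26289 + 0.22750 + 0.55046 + 0.31773 + 0.31646 + 0.32716 + 0.34062) / 15 = 0.37123
bias = 0.37123 − 0.33386

bias = +0.0374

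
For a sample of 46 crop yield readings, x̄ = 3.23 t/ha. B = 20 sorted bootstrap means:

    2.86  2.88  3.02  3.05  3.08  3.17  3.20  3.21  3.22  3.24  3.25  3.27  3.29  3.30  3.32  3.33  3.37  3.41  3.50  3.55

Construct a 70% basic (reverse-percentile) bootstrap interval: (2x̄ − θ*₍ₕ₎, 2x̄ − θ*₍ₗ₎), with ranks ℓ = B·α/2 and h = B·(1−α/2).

(3.09, 3.44)

Percentile endpoints at ranks 3 and 17: θ*₍3₎ = 3.02, θ*₍17₎ = 3.37.
Basic interval reflects these around x̄:
  lower = 2 × 3.23 − 3.37 = 3.09
  upper = 2 × 3.23 − 3.02 = 3.44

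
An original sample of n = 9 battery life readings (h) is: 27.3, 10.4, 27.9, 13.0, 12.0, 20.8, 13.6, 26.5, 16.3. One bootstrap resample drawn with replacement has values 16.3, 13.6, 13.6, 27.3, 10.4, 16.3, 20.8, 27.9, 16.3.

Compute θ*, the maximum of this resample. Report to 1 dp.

θ* = 27.9

Maximum = 27.9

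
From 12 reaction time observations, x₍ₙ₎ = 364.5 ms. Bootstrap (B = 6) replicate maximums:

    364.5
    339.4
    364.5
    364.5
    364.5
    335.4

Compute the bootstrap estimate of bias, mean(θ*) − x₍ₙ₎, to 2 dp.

mean(θ*) = (364.5 + 339.4 + 364.5 + 364.5 + 364.5 + 335.4) / 6 = 355.467
bias = 355.467 − 364.5

bias = −9.03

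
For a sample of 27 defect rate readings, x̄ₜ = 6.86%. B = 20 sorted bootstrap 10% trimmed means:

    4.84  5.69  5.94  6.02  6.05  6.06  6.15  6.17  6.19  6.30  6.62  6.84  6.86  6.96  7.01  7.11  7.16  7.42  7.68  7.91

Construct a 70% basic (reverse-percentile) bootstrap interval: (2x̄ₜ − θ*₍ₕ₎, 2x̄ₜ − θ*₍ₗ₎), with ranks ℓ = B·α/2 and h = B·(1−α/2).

(6.56, 7.78)

Percentile endpoints at ranks 3 and 17: θ*₍3₎ = 5.94, θ*₍17₎ = 7.16.
Basic interval reflects these around x̄ₜ:
  lower = 2 × 6.86 − 7.16 = 6.56
  upper = 2 × 6.86 − 5.94 = 7.78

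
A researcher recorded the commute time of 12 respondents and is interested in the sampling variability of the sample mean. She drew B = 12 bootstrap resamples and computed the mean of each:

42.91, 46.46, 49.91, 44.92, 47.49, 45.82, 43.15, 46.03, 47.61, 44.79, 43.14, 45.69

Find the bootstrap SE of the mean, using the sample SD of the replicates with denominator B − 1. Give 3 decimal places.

Bootstrap SE is the standard deviation of the 12 replicate means.
Mean of replicates: (42.91 + 46.46 + 49.91 + 44.92 + 47.49 + 45.82 + 43.15 + 46.03 + 47.61 + 44.79 + 43.14 + 45.69) / 12 = 547.9200 / 12 = 45.6600
Sum of squared deviations: (−2.7500)² + (+0.8000)² + (+4.2500)² + (−0.7400)² + (+1.8300)² + (+0.1600)² + (−2.5100)² + (+0.3700)² + (+1.9500)² + (−0.8700)² + (−2.5200)² + (+0.0300)² = 47.5348
Variance = 47.5348 / 11 = 4.3213
SE* = √4.3213

SE* = 2.079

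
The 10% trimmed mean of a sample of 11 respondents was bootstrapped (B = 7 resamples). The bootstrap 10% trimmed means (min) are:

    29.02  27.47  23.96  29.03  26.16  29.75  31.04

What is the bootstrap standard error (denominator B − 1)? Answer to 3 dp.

Bootstrap SE is the standard deviation of the 7 replicate 10% trimmed means.
Mean of replicates: (29.02 + 27.47 + 23.96 + 29.03 + 26.16 + 29.75 + 31.04) / 7 = 196.4300 / 7 = 28.0614
Sum of squared deviations: (+0.9586)² + (−0.5914)² + (−4.1014)² + (+0.9686)² + (−1.9014)² + (+1.6886)² + (+2.9786)² = 34.3671
Variance = 34.3671 / 6 = 5.7278
SE* = √5.7278

SE* = 2.393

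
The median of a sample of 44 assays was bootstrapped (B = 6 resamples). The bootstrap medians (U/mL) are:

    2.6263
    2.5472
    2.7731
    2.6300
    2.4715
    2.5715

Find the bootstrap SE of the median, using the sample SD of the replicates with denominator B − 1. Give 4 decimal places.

Bootstrap SE is the standard deviation of the 6 replicate medians.
Mean of replicates: (2.6263 + 2.5472 + 2.7731 + 2.6300 + 2.4715 + 2.5715) / 6 = 15.61960 / 6 = 2.60327
Sum of squared deviations: (+0.02303)² + (−0.05607)² + (+0.16983)² + (+0.02673)² + (−0.13177)² + (−0.03177)² = 0.05160
Variance = 0.05160 / 5 = 0.01032
SE* = √0.01032

SE* = 0.1016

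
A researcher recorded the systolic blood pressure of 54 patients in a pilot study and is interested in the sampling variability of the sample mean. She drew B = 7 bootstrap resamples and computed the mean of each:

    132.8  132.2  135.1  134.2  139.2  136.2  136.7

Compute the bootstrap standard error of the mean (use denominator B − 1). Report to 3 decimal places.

SE* = 2.416

Bootstrap SE is the standard deviation of the 7 replicate means.
Mean of replicates: (132.8 + 132.2 + 135.1 + 134.2 + 139.2 + 136.2 + 136.7) / 7 = 946.4000 / 7 = 135.2000
Sum of squared deviations: (−2.4000)² + (−3.0000)² + (−0.1000)² + (−1.0000)² + (+4.0000)² + (+1.0000)² + (+1.5000)² = 35.0200
Variance = 35.0200 / 6 = 5.8367
SE* = √5.8367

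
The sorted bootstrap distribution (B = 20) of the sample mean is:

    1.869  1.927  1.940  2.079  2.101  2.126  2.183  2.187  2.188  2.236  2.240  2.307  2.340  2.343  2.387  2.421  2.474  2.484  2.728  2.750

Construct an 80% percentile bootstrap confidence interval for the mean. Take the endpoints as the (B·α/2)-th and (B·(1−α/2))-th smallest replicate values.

(1.927, 2.484)

α = 0.20; lower rank = 20 × 0.100 = 2; upper rank = 20 × 0.900 = 18.
The 2nd smallest replicate is 1.927; the 18th is 2.484.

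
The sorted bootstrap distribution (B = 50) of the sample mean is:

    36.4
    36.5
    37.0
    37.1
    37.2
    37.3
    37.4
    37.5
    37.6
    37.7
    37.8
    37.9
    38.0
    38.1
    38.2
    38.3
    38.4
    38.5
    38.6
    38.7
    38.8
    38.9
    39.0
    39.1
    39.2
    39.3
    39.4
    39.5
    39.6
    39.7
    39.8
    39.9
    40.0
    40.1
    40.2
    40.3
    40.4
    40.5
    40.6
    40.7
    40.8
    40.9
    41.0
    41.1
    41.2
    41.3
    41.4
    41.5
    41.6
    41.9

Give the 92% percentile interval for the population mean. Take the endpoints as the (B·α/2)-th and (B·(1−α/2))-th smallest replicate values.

(36.5, 41.5)

α = 0.08; lower rank = 50 × 0.040 = 2; upper rank = 50 × 0.960 = 48.
The 2nd smallest replicate is 36.5; the 48th is 41.5.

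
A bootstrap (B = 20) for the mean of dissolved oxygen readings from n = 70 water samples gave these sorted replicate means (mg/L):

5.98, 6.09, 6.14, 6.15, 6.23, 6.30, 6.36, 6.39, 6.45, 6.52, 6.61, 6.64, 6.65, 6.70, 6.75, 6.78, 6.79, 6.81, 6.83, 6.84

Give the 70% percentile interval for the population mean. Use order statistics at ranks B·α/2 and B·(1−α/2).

(6.14, 6.79)

α = 0.30; lower rank = 20 × 0.150 = 3; upper rank = 20 × 0.850 = 17.
The 3rd smallest replicate is 6.14; the 17th is 6.79.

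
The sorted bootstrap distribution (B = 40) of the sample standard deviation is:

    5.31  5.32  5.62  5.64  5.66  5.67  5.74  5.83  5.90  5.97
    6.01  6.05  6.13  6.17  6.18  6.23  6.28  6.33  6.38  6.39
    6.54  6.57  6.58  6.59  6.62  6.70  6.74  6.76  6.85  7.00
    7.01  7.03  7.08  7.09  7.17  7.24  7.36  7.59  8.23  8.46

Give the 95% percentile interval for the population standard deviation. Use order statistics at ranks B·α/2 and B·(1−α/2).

(5.31, 8.23)

α = 0.05; lower rank = 40 × 0.025 = 1; upper rank = 40 × 0.975 = 39.
The 1st smallest replicate is 5.31; the 39th is 8.23.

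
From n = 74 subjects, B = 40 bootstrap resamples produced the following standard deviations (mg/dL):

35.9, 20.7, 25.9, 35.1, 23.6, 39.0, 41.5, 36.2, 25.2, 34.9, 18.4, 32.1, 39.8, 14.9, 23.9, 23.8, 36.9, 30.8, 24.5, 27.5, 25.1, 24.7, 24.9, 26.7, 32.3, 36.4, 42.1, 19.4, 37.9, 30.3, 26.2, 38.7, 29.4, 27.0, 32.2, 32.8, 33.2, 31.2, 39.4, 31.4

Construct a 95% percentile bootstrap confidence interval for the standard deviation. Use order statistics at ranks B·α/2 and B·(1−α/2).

Sorted replicates: 14.9, 18.4, 19.4, 20.7, 23.6, 23.8, 23.9, 24.5, 24.7, 24.9, 25.1, 25.2, 25.9, 26.2, 26.7, 27.0, 27.5, 29.4, 30.3, 30.8, 31.2, 31.4, 32.1, 32.2, 32.3, 32.8, 33.2, 34.9, 35.1, 35.9, 36.2, 36.4, 36.9, 37.9, 38.7, 39.0, 39.4, 39.8, 41.5, 42.1
α = 0.05; lower rank = 40 × 0.025 = 1; upper rank = 40 × 0.975 = 39.
The 1st smallest replicate is 14.9; the 39th is 41.5.

(14.9, 41.5)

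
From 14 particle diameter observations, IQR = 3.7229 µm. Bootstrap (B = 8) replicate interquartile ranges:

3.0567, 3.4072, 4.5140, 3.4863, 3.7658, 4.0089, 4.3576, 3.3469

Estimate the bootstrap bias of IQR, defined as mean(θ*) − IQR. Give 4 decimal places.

bias = +0.0200

mean(θ*) = (3.0567 + 3.4072 + 4.5140 + 3.4863 + 3.7658 + 4.0089 + 4.3576 + 3.3469) / 8 = 3.74293
bias = 3.74293 − 3.7229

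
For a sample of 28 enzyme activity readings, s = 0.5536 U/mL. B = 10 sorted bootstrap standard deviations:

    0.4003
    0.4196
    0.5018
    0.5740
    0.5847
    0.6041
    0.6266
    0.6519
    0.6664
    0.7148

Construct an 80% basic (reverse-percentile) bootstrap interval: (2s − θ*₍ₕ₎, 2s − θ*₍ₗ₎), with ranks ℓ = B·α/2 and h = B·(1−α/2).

Percentile endpoints at ranks 1 and 9: θ*₍1₎ = 0.4003, θ*₍9₎ = 0.6664.
Basic interval reflects these around s:
  lower = 2 × 0.5536 − 0.6664 = 0.4408
  upper = 2 × 0.5536 − 0.4003 = 0.7069

(0.4408, 0.7069)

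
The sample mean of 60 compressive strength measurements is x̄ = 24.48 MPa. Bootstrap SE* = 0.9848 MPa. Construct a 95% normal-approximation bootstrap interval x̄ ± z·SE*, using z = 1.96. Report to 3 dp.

Margin = 1.96 × 0.9848 = 1.9302
Interval: 24.48 ± 1.9302

(22.550, 26.410)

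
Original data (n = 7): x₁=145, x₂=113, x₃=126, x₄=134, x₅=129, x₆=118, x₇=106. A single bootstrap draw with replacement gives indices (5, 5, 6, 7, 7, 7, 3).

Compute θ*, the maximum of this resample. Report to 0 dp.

Resample values: 129, 129, 118, 106, 106, 106, 126.
Maximum = 129

θ* = 129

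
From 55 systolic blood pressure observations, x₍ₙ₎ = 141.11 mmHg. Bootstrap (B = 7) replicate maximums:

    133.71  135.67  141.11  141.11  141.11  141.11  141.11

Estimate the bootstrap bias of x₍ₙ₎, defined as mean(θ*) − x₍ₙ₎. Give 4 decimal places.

bias = −1.8343

mean(θ*) = (133.71 + 135.67 + 141.11 + 141.11 + 141.11 + 141.11 + 141.11) / 7 = 139.27571
bias = 139.27571 − 141.11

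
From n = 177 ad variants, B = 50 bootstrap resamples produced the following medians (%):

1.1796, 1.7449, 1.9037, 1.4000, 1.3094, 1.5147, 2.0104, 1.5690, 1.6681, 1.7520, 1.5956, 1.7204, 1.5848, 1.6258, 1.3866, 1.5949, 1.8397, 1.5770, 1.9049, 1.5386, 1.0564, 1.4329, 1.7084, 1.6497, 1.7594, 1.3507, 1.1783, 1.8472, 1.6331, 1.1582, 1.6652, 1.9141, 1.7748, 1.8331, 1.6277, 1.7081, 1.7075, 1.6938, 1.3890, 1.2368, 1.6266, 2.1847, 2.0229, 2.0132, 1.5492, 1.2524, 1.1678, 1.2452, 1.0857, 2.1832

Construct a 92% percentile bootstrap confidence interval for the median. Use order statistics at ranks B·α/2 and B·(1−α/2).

Sorted replicates: 1.0564, 1.0857, 1.1582, 1.1678, 1.1783, 1.1796, 1.2368, 1.2452, 1.2524, 1.3094, 1.3507, 1.3866, 1.3890, 1.4000, 1.4329, 1.5147, 1.5386, 1.5492, 1.5690, 1.5770, 1.5848, 1.5949, 1.5956, 1.6258, 1.6266, 1.6277, 1.6331, 1.6497, 1.6652, 1.6681, 1.6938, 1.7075, 1.7081, 1.7084, 1.7204, 1.7449, 1.7520, 1.7594, 1.7748, 1.8331, 1.8397, 1.8472, 1.9037, 1.9049, 1.9141, 2.0104, 2.0132, 2.0229, 2.1832, 2.1847
α = 0.08; lower rank = 50 × 0.040 = 2; upper rank = 50 × 0.960 = 48.
The 2nd smallest replicate is 1.0857; the 48th is 2.0229.

(1.0857, 2.0229)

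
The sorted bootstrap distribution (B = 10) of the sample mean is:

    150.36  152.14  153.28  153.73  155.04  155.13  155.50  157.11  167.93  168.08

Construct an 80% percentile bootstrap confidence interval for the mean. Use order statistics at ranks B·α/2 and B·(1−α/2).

α = 0.20; lower rank = 10 × 0.100 = 1; upper rank = 10 × 0.900 = 9.
The 1st smallest replicate is 150.36; the 9th is 167.93.

(150.36, 167.93)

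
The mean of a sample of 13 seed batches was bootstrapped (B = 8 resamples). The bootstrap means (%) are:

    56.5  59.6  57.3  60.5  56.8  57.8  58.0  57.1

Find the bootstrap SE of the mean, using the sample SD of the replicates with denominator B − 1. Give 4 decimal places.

SE* = 1.4051

Bootstrap SE is the standard deviation of the 8 replicate means.
Mean of replicates: (56.5 + 59.6 + 57.3 + 60.5 + 56.8 + 57.8 + 58.0 + 57.1) / 8 = 463.60000 / 8 = 57.95000
Sum of squared deviations: (−1.45000)² + (+1.65000)² + (−0.65000)² + (+2.55000)² + (−1.15000)² + (−0.15000)² + (+0.05000)² + (−0.85000)² = 13.82000
Variance = 13.82000 / 7 = 1.97429
SE* = √1.97429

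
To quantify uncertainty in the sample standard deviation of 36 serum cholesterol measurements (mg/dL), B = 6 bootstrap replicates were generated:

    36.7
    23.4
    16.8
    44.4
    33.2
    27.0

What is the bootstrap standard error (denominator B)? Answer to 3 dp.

Bootstrap SE is the standard deviation of the 6 replicate standard deviations.
Mean of replicates: (36.7 + 23.4 + 16.8 + 44.4 + 33.2 + 27.0) / 6 = 181.5000 / 6 = 30.2500
Sum of squared deviations: (+6.4500)² + (−6.8500)² + (−13.4500)² + (+14.1500)² + (+2.9500)² + (−3.2500)² = 488.9150
Variance = 488.9150 / 6 = 81.4858
SE* = √81.4858

SE* = 9.027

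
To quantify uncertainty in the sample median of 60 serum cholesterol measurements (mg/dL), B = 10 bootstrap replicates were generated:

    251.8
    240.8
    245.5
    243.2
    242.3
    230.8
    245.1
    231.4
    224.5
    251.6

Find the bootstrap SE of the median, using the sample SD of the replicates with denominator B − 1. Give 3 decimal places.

Bootstrap SE is the standard deviation of the 10 replicate medians.
Mean of replicates: (251.8 + 240.8 + 245.5 + 243.2 + 242.3 + 230.8 + 245.1 + 231.4 + 224.5 + 251.6) / 10 = 2407.0000 / 10 = 240.7000
Sum of squared deviations: (+11.1000)² + (+0.1000)² + (+4.8000)² + (+2.5000)² + (+1.6000)² + (−9.9000)² + (+4.4000)² + (−9.3000)² + (−16.2000)² + (+10.9000)² = 740.1800
Variance = 740.1800 / 9 = 82.2422
SE* = √82.2422

SE* = 9.069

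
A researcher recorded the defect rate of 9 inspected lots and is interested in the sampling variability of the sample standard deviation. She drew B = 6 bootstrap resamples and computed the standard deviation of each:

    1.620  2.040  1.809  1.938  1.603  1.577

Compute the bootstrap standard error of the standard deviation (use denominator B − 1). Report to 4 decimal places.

Bootstrap SE is the standard deviation of the 6 replicate standard deviations.
Mean of replicates: (1.620 + 2.040 + 1.809 + 1.938 + 1.603 + 1.577) / 6 = 10.58700 / 6 = 1.76450
Sum of squared deviations: (−0.14450)² + (+0.27550)² + (+0.04450)² + (+0.17350)² + (−0.16150)² + (−0.18750)² = 0.19010
Variance = 0.19010 / 5 = 0.03802
SE* = √0.03802

SE* = 0.1950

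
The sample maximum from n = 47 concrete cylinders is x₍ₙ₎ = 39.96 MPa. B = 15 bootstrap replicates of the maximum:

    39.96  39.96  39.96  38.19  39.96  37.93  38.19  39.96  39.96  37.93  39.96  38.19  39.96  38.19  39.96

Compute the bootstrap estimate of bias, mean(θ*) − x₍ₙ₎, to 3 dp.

mean(θ*) = (39.96 + 39.96 + 39.96 + 38.19 + 39.96 + 37.93 + 38.19 + 39.96 + 39.96 + 37.93 + 39.96 + 38.19 + 39.96 + 38.19 + 39.96) / 15 = 39.2173
bias = 39.2173 − 39.96

bias = −0.743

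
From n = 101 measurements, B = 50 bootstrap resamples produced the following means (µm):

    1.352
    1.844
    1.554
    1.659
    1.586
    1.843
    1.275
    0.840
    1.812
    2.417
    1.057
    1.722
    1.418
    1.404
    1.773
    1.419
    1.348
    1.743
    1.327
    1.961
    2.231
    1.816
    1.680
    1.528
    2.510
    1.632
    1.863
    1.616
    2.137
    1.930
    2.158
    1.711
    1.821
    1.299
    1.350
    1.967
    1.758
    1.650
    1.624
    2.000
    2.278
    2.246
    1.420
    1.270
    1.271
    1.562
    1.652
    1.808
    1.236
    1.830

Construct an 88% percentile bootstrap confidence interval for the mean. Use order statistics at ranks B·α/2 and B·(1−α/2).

Sorted replicates: 0.840, 1.057, 1.236, 1.270, 1.271, 1.275, 1.299, 1.327, 1.348, 1.350, 1.352, 1.404, 1.418, 1.419, 1.420, 1.528, 1.554, 1.562, 1.586, 1.616, 1.624, 1.632, 1.650, 1.652, 1.659, 1.680, 1.711, 1.722, 1.743, 1.758, 1.773, 1.808, 1.812, 1.816, 1.821, 1.830, 1.843, 1.844, 1.863, 1.930, 1.961, 1.967, 2.000, 2.137, 2.158, 2.231, 2.246, 2.278, 2.417, 2.510
α = 0.12; lower rank = 50 × 0.060 = 3; upper rank = 50 × 0.940 = 47.
The 3rd smallest replicate is 1.236; the 47th is 2.246.

(1.236, 2.246)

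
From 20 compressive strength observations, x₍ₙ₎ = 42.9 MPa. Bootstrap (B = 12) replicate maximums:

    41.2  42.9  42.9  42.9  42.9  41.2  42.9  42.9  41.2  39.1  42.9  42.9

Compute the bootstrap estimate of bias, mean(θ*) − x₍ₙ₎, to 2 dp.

mean(θ*) = (41.2 + 42.9 + 42.9 + 42.9 + 42.9 + 41.2 + 42.9 + 42.9 + 41.2 + 39.1 + 42.9 + 42.9) / 12 = 42.158
bias = 42.158 − 42.9

bias = −0.74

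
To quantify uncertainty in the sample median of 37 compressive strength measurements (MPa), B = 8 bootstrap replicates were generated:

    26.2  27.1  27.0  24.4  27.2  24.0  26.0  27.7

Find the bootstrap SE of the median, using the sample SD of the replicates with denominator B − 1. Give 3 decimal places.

SE* = 1.353

Bootstrap SE is the standard deviation of the 8 replicate medians.
Mean of replicates: (26.2 + 27.1 + 27.0 + 24.4 + 27.2 + 24.0 + 26.0 + 27.7) / 8 = 209.6000 / 8 = 26.2000
Sum of squared deviations: (+0.0000)² + (+0.9000)² + (+0.8000)² + (−1.8000)² + (+1.0000)² + (−2.2000)² + (−0.2000)² + (+1.5000)² = 12.8200
Variance = 12.8200 / 7 = 1.8314
SE* = √1.8314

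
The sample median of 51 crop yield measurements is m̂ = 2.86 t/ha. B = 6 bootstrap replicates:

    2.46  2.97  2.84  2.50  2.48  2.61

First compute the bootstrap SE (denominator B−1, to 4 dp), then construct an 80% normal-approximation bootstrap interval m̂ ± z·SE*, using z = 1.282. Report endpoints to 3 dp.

(2.587, 3.133)

Mean of replicates = 2.6433; sum of squared deviations = 0.2273; SE* = √(0.2273/5) = 0.2132
Margin = 1.282 × 0.2132 = 0.2733
Interval: 2.86 ± 0.2733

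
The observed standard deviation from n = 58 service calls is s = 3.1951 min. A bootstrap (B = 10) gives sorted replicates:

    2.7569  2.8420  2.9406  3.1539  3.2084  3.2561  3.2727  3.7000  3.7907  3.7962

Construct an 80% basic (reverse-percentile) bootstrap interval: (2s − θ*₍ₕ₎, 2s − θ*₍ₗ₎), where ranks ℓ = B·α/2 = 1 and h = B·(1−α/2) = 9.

Percentile endpoints at ranks 1 and 9: θ*₍1₎ = 2.7569, θ*₍9₎ = 3.7907.
Basic interval reflects these around s:
  lower = 2 × 3.1951 − 3.7907 = 2.5995
  upper = 2 × 3.1951 − 2.7569 = 3.6333

(2.5995, 3.6333)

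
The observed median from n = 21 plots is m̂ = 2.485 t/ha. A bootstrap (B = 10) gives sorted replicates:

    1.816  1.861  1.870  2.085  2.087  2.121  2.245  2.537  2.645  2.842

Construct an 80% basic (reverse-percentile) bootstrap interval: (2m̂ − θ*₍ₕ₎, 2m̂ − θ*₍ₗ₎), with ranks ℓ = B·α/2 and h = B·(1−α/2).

Percentile endpoints at ranks 1 and 9: θ*₍1₎ = 1.816, θ*₍9₎ = 2.645.
Basic interval reflects these around m̂:
  lower = 2 × 2.485 − 2.645 = 2.325
  upper = 2 × 2.485 − 1.816 = 3.154

(2.325, 3.154)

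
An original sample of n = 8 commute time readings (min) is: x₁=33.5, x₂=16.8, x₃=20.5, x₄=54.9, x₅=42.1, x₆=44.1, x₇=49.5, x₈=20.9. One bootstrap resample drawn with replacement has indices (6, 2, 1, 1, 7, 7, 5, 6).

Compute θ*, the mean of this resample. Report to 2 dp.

Resample values: 44.1, 16.8, 33.5, 33.5, 49.5, 49.5, 42.1, 44.1.
Mean = (44.1 + 16.8 + 33.5 + 33.5 + 49.5 + 49.5 + 42.1 + 44.1) / 8 = 313.10 / 8 = 39.14

θ* = 39.14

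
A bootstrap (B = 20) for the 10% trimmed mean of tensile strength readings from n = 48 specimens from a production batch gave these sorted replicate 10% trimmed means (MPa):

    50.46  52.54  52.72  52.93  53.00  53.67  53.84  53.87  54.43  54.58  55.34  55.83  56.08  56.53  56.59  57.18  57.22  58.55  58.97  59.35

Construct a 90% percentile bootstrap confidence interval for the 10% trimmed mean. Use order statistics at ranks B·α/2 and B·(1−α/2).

(50.46, 58.97)

α = 0.10; lower rank = 20 × 0.050 = 1; upper rank = 20 × 0.950 = 19.
The 1st smallest replicate is 50.46; the 19th is 58.97.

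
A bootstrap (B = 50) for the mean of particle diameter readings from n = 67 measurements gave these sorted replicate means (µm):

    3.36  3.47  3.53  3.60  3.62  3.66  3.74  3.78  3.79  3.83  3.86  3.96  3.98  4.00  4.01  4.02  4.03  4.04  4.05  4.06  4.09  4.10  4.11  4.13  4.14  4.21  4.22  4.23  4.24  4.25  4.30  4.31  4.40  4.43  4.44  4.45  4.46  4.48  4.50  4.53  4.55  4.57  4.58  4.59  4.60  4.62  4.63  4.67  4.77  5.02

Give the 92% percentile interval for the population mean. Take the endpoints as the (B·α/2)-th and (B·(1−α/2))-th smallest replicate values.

(3.47, 4.67)

α = 0.08; lower rank = 50 × 0.040 = 2; upper rank = 50 × 0.960 = 48.
The 2nd smallest replicate is 3.47; the 48th is 4.67.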